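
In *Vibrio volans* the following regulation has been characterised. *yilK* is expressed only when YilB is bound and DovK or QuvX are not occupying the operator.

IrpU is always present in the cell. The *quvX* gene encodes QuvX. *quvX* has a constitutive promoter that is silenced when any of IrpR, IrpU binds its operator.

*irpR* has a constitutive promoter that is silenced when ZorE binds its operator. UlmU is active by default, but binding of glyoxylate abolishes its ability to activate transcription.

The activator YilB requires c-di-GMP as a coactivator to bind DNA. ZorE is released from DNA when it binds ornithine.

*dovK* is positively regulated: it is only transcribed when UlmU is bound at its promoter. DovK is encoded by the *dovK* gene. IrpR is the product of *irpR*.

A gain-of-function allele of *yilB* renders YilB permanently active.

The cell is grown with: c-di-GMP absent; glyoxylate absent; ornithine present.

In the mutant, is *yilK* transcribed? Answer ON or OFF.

Glyoxylate is absent, so UlmU is active.
No repressor is bound and UlmU is active, so *dovK* is transcribed.
So DovK is produced and active.
Ornithine is present, so ZorE is inactive.
With no repressor bound, *irpR* is transcribed.
So IrpR is produced and active.
IrpU is produced constitutively and is active.
With repressor IrpR bound, *quvX* is not transcribed.
So QuvX is not produced.
YilB is constitutively active in this strain.
With repressor DovK bound, *yilK* is not transcribed.

OFF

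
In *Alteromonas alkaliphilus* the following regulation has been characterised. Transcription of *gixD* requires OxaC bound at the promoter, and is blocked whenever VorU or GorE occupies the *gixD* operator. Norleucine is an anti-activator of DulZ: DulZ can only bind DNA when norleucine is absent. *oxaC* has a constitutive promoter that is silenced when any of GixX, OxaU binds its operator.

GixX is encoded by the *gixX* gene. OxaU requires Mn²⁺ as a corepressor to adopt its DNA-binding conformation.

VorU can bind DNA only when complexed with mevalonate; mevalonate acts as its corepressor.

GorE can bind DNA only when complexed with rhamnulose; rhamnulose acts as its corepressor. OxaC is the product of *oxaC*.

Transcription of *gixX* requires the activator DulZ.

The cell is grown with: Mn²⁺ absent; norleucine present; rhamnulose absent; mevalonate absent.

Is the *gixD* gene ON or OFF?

ON

Mevalonate is absent, so VorU is inactive.
Rhamnulose is absent, so GorE is inactive.
Norleucine is present, so DulZ is inactive.
Required activator DulZ is absent, so *gixX* is not transcribed.
So GixX is not produced.
Mn²⁺ is absent, so OxaU is inactive.
With no repressor bound, *oxaC* is transcribed.
So OxaC is produced and active.
No repressor is bound and OxaC is active, so *gixD* is transcribed.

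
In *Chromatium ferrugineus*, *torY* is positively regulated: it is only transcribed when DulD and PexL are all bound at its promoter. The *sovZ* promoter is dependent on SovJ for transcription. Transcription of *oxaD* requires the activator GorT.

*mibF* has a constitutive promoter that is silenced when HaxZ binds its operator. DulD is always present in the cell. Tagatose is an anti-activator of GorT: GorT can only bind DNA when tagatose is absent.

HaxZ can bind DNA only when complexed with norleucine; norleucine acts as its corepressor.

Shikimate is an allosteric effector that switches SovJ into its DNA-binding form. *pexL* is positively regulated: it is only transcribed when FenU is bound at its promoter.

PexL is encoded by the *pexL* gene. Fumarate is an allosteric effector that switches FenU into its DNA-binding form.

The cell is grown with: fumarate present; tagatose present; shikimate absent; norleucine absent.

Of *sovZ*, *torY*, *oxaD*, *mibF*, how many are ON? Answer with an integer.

Shikimate is absent, so SovJ is inactive.
Required activator SovJ is absent, so *sovZ* is not transcribed.
→ *sovZ* is OFF.
DulD is produced constitutively and is active.
Fumarate is present, so FenU is active.
No repressor is bound and FenU is active, so *pexL* is transcribed.
So PexL is produced and active.
No repressor is bound and DulD and PexL are active, so *torY* is transcribed.
→ *torY* is ON.
Tagatose is present, so GorT is inactive.
Required activator GorT is absent, so *oxaD* is not transcribed.
→ *oxaD* is OFF.
Norleucine is absent, so HaxZ is inactive.
With no repressor bound, *mibF* is transcribed.
→ *mibF* is ON.
2 of the 4 genes are transcribed.

2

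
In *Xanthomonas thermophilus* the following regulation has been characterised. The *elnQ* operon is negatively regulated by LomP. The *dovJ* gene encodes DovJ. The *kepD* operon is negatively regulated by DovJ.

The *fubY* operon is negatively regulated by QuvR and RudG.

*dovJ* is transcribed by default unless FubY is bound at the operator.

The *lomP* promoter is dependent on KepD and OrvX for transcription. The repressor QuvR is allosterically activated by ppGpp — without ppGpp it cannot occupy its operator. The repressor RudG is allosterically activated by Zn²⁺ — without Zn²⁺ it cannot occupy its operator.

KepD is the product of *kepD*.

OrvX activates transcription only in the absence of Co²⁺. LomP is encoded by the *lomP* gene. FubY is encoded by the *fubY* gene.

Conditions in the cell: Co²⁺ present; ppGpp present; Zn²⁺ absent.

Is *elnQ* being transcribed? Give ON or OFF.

ON

ppGpp is present, so QuvR is active.
Zn²⁺ is absent, so RudG is inactive.
With repressor QuvR bound, *fubY* is not transcribed.
So FubY is not produced.
With no repressor bound, *dovJ* is transcribed.
So DovJ is produced and active.
With repressor DovJ bound, *kepD* is not transcribed.
So KepD is not produced.
Co²⁺ is present, so OrvX is inactive.
Required activator KepD is absent, so *lomP* is not transcribed.
So LomP is not produced.
With no repressor bound, *elnQ* is transcribed.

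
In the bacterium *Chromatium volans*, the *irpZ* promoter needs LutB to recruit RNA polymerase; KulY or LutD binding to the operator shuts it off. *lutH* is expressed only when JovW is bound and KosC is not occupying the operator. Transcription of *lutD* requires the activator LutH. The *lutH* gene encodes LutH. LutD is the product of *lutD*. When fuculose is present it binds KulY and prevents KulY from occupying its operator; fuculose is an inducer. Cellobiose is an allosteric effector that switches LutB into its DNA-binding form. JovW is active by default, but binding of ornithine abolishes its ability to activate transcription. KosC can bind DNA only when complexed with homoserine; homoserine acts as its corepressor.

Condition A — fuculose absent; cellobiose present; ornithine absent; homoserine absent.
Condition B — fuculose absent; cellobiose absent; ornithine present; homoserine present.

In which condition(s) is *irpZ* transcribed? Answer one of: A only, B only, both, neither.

Condition A:
Fuculose is absent, so KulY is active.
Cellobiose is present, so LutB is active.
Ornithine is absent, so JovW is active.
Homoserine is absent, so KosC is inactive.
No repressor is bound and JovW is active, so *lutH* is transcribed.
So LutH is produced and active.
No repressor is bound and LutH is active, so *lutD* is transcribed.
So LutD is produced and active.
With repressor KulY bound, *irpZ* is not transcribed.
→ *irpZ* is OFF in A.
Condition B:
Fuculose is absent, so KulY is active.
Cellobiose is absent, so LutB is inactive.
Ornithine is present, so JovW is inactive.
Homoserine is present, so KosC is active.
With repressor KosC bound, *lutH* is not transcribed.
So LutH is not produced.
Required activator LutH is absent, so *lutD* is not transcribed.
So LutD is not produced.
With repressor KulY bound, *irpZ* is not transcribed.
→ *irpZ* is OFF in B.

neither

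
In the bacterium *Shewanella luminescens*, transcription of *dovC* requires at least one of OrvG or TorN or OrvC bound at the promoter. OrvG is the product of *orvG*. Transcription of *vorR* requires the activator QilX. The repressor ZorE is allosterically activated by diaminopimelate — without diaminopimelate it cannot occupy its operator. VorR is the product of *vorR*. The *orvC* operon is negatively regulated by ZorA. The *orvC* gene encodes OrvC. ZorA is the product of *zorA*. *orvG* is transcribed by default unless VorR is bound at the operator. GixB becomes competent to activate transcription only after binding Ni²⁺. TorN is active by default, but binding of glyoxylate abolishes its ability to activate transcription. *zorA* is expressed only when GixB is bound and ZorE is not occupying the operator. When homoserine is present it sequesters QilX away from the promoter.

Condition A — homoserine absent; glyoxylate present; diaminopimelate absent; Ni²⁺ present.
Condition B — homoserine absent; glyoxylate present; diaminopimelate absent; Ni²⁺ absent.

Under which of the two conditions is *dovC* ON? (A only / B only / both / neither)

B only

Condition A:
Homoserine is absent, so QilX is active.
No repressor is bound and QilX is active, so *vorR* is transcribed.
So VorR is produced and active.
With repressor VorR bound, *orvG* is not transcribed.
So OrvG is not produced.
Glyoxylate is present, so TorN is inactive.
Diaminopimelate is absent, so ZorE is inactive.
Ni²⁺ is present, so GixB is active.
No repressor is bound and GixB is active, so *zorA* is transcribed.
So ZorA is produced and active.
With repressor ZorA bound, *orvC* is not transcribed.
So OrvC is not produced.
No activator is available at the *dovC* promoter, so *dovC* is not transcribed.
→ *dovC* is OFF in A.
Condition B:
Homoserine is absent, so QilX is active.
No repressor is bound and QilX is active, so *vorR* is transcribed.
So VorR is produced and active.
With repressor VorR bound, *orvG* is not transcribed.
So OrvG is not produced.
Glyoxylate is present, so TorN is inactive.
Diaminopimelate is absent, so ZorE is inactive.
Ni²⁺ is absent, so GixB is inactive.
Required activator GixB is absent, so *zorA* is not transcribed.
So ZorA is not produced.
With no repressor bound, *orvC* is transcribed.
So OrvC is produced and active.
Activator OrvC is present, so *dovC* is transcribed.
→ *dovC* is ON in B.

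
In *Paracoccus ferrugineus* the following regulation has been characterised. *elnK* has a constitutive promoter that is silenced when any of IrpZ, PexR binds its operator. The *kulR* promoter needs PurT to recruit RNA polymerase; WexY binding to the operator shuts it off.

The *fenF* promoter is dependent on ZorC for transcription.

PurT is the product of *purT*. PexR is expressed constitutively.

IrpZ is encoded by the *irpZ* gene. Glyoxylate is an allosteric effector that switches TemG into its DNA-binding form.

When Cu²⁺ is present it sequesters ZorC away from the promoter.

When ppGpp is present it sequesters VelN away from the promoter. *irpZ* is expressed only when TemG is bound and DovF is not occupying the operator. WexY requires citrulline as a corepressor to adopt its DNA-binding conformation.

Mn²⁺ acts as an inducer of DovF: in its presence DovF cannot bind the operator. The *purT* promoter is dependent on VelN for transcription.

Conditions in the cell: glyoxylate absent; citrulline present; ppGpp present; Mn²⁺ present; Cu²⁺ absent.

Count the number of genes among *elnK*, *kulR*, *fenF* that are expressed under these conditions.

Glyoxylate is absent, so TemG is inactive.
Mn²⁺ is present, so DovF is inactive.
Required activator TemG is absent, so *irpZ* is not transcribed.
So IrpZ is not produced.
PexR is produced constitutively and is active.
With repressor PexR bound, *elnK* is not transcribed.
→ *elnK* is OFF.
Citrulline is present, so WexY is active.
ppGpp is present, so VelN is inactive.
Required activator VelN is absent, so *purT* is not transcribed.
So PurT is not produced.
With repressor WexY bound, *kulR* is not transcribed.
→ *kulR* is OFF.
Cu²⁺ is absent, so ZorC is active.
No repressor is bound and ZorC is active, so *fenF* is transcribed.
→ *fenF* is ON.
1 of the 3 genes is transcribed.

1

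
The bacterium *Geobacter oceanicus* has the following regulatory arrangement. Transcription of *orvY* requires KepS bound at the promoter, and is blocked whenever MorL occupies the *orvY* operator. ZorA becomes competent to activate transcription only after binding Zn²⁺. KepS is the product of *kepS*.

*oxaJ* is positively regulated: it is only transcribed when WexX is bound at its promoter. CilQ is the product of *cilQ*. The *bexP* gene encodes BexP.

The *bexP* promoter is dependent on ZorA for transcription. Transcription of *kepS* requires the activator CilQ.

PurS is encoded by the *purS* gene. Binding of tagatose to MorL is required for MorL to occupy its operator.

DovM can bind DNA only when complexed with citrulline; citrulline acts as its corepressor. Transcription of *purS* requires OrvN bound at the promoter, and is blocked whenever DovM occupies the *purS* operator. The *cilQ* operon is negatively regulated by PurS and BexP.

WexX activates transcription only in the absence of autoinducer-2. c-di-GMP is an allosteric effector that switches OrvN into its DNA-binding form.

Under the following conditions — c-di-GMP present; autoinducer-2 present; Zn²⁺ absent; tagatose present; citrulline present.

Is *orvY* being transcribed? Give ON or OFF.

OFF

c-di-GMP is present, so OrvN is active.
Citrulline is present, so DovM is active.
With repressor DovM bound, *purS* is not transcribed.
So PurS is not produced.
Zn²⁺ is absent, so ZorA is inactive.
Required activator ZorA is absent, so *bexP* is not transcribed.
So BexP is not produced.
With no repressor bound, *cilQ* is transcribed.
So CilQ is produced and active.
No repressor is bound and CilQ is active, so *kepS* is transcribed.
So KepS is produced and active.
Tagatose is present, so MorL is active.
With repressor MorL bound, *orvY* is not transcribed.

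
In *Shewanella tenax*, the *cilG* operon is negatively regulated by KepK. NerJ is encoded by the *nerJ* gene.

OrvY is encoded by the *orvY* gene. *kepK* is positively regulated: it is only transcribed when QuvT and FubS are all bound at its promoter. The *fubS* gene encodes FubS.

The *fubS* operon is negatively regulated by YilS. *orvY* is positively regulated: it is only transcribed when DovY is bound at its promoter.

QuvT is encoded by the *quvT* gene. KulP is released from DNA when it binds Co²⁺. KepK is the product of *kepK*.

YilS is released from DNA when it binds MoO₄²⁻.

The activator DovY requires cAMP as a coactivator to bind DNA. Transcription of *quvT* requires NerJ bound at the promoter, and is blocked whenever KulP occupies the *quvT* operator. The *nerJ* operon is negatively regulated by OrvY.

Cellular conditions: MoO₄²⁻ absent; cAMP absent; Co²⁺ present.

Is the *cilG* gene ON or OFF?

cAMP is absent, so DovY is inactive.
Required activator DovY is absent, so *orvY* is not transcribed.
So OrvY is not produced.
With no repressor bound, *nerJ* is transcribed.
So NerJ is produced and active.
Co²⁺ is present, so KulP is inactive.
No repressor is bound and NerJ is active, so *quvT* is transcribed.
So QuvT is produced and active.
MoO₄²⁻ is absent, so YilS is active.
With repressor YilS bound, *fubS* is not transcribed.
So FubS is not produced.
Required activator FubS is absent, so *kepK* is not transcribed.
So KepK is not produced.
With no repressor bound, *cilG* is transcribed.

ON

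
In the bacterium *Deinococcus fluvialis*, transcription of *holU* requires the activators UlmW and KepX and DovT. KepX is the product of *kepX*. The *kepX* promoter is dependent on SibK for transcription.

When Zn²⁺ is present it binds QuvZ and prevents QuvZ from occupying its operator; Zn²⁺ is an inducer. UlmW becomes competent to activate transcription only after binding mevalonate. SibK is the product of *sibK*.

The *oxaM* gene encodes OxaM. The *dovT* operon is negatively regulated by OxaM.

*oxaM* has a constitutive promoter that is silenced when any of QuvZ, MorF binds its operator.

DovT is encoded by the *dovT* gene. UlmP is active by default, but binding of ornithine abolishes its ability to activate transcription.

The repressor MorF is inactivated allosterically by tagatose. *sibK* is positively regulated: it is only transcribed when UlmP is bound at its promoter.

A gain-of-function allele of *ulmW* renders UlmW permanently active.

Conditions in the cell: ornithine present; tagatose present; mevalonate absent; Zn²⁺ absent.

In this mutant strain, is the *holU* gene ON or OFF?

OFF

UlmW is constitutively active in this strain.
Ornithine is present, so UlmP is inactive.
Required activator UlmP is absent, so *sibK* is not transcribed.
So SibK is not produced.
Required activator SibK is absent, so *kepX* is not transcribed.
So KepX is not produced.
Zn²⁺ is absent, so QuvZ is active.
Tagatose is present, so MorF is inactive.
With repressor QuvZ bound, *oxaM* is not transcribed.
So OxaM is not produced.
With no repressor bound, *dovT* is transcribed.
So DovT is produced and active.
Required activator KepX is absent, so *holU* is not transcribed.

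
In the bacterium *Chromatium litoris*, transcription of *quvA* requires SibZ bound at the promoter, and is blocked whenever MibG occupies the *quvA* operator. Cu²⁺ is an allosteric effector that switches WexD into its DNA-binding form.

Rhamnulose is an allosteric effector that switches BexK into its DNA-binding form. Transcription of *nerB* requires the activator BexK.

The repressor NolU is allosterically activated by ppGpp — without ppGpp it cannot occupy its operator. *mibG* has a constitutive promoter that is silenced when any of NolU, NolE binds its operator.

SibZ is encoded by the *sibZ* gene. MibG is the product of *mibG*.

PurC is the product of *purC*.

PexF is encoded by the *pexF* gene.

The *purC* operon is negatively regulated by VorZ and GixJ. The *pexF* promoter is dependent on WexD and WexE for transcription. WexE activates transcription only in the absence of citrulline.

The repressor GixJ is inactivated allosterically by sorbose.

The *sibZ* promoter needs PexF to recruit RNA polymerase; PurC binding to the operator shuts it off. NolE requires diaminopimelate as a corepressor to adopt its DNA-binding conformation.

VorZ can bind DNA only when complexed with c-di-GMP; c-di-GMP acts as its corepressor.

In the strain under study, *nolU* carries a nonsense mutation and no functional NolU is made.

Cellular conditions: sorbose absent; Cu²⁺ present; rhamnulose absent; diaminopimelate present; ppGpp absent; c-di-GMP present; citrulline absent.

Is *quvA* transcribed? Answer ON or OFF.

ON

c-di-GMP is present, so VorZ is active.
Sorbose is absent, so GixJ is active.
With repressor VorZ bound, *purC* is not transcribed.
So PurC is not produced.
Cu²⁺ is present, so WexD is active.
Citrulline is absent, so WexE is active.
No repressor is bound and WexD and WexE are active, so *pexF* is transcribed.
So PexF is produced and active.
No repressor is bound and PexF is active, so *sibZ* is transcribed.
So SibZ is produced and active.
NolU is non-functional in this strain, so it has no effect.
Diaminopimelate is present, so NolE is active.
With repressor NolE bound, *mibG* is not transcribed.
So MibG is not produced.
No repressor is bound and SibZ is active, so *quvA* is transcribed.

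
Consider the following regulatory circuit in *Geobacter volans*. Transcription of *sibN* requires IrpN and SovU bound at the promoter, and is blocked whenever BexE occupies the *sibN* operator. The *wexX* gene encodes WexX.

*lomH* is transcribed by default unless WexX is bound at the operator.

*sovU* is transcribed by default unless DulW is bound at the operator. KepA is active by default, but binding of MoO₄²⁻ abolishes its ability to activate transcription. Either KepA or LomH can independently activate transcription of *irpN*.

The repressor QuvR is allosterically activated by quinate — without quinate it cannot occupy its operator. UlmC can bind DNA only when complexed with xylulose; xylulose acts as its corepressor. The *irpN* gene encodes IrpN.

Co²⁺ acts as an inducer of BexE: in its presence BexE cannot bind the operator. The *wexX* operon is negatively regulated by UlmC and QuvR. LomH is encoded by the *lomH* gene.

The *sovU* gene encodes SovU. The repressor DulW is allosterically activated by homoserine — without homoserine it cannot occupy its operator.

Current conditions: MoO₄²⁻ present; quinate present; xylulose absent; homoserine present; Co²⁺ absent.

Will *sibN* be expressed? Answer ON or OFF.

Co²⁺ is absent, so BexE is active.
MoO₄²⁻ is present, so KepA is inactive.
Xylulose is absent, so UlmC is inactive.
Quinate is present, so QuvR is active.
With repressor QuvR bound, *wexX* is not transcribed.
So WexX is not produced.
With no repressor bound, *lomH* is transcribed.
So LomH is produced and active.
Activator LomH is present, so *irpN* is transcribed.
So IrpN is produced and active.
Homoserine is present, so DulW is active.
With repressor DulW bound, *sovU* is not transcribed.
So SovU is not produced.
With repressor BexE bound, *sibN* is not transcribed.

OFF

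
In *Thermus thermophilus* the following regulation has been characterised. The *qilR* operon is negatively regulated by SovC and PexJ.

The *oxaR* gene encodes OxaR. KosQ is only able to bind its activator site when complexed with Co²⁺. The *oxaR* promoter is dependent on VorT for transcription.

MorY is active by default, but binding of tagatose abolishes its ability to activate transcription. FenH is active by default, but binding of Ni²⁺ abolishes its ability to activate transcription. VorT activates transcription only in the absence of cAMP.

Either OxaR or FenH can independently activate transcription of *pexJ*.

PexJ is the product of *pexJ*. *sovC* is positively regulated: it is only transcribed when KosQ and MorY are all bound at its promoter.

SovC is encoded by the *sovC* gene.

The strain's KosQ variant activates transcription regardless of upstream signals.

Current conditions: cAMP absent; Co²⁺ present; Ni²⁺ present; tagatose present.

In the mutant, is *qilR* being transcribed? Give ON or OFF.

OFF

KosQ is constitutively active in this strain.
Tagatose is present, so MorY is inactive.
Required activator MorY is absent, so *sovC* is not transcribed.
So SovC is not produced.
cAMP is absent, so VorT is active.
No repressor is bound and VorT is active, so *oxaR* is transcribed.
So OxaR is produced and active.
Ni²⁺ is present, so FenH is inactive.
Activator OxaR is present, so *pexJ* is transcribed.
So PexJ is produced and active.
With repressor PexJ bound, *qilR* is not transcribed.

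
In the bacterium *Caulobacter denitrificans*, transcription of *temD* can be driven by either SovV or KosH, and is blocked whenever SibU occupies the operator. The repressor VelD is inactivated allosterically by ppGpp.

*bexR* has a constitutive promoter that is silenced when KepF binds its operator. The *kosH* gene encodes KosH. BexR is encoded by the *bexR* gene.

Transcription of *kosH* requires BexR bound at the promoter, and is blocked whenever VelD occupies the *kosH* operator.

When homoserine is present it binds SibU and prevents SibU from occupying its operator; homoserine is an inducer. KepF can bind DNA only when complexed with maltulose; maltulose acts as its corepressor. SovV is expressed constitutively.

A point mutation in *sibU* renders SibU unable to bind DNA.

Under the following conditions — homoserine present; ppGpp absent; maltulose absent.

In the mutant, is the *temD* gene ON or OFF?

SovV is produced constitutively and is active.
Maltulose is absent, so KepF is inactive.
With no repressor bound, *bexR* is transcribed.
So BexR is produced and active.
ppGpp is absent, so VelD is active.
With repressor VelD bound, *kosH* is not transcribed.
So KosH is not produced.
SibU is non-functional in this strain, so it has no effect.
Activator SovV is present, so *temD* is transcribed.

ON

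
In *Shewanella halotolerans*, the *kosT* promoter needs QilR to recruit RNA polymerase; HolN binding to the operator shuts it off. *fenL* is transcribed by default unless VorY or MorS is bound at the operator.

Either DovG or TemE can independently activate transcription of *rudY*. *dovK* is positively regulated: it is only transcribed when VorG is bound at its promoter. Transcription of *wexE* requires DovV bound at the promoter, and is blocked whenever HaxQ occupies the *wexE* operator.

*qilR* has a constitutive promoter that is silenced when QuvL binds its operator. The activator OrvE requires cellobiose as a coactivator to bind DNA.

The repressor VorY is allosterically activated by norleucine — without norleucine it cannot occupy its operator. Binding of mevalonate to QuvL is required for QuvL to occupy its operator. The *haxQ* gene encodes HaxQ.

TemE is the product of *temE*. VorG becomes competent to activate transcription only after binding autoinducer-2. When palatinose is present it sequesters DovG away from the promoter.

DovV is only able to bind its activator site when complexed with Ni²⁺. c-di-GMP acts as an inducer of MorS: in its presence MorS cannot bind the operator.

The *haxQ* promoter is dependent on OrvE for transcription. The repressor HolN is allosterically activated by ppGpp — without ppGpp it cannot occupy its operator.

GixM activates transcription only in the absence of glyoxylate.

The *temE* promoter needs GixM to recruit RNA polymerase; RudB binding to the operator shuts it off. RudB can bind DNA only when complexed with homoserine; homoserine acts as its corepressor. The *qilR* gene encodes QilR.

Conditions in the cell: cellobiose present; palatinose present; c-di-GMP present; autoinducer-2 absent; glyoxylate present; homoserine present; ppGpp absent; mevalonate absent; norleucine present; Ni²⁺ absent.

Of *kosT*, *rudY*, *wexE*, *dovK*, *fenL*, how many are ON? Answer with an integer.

Mevalonate is absent, so QuvL is inactive.
With no repressor bound, *qilR* is transcribed.
So QilR is produced and active.
ppGpp is absent, so HolN is inactive.
No repressor is bound and QilR is active, so *kosT* is transcribed.
→ *kosT* is ON.
Palatinose is present, so DovG is inactive.
Glyoxylate is present, so GixM is inactive.
Homoserine is present, so RudB is active.
With repressor RudB bound, *temE* is not transcribed.
So TemE is not produced.
No activator is available at the *rudY* promoter, so *rudY* is not transcribed.
→ *rudY* is OFF.
Cellobiose is present, so OrvE is active.
No repressor is bound and OrvE is active, so *haxQ* is transcribed.
So HaxQ is produced and active.
Ni²⁺ is absent, so DovV is inactive.
With repressor HaxQ bound, *wexE* is not transcribed.
→ *wexE* is OFF.
Autoinducer-2 is absent, so VorG is inactive.
Required activator VorG is absent, so *dovK* is not transcribed.
→ *dovK* is OFF.
Norleucine is present, so VorY is active.
c-di-GMP is present, so MorS is inactive.
With repressor VorY bound, *fenL* is not transcribed.
→ *fenL* is OFF.
1 of the 5 genes is transcribed.

1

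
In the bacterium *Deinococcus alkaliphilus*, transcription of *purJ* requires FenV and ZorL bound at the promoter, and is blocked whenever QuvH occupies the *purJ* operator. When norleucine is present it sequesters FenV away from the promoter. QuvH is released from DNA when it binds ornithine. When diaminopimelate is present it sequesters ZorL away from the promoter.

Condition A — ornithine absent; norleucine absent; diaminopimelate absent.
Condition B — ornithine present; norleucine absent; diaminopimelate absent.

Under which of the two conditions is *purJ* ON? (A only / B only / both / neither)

Condition A:
Ornithine is absent, so QuvH is active.
Norleucine is absent, so FenV is active.
Diaminopimelate is absent, so ZorL is active.
With repressor QuvH bound, *purJ* is not transcribed.
→ *purJ* is OFF in A.
Condition B:
Ornithine is present, so QuvH is inactive.
Norleucine is absent, so FenV is active.
Diaminopimelate is absent, so ZorL is active.
No repressor is bound and FenV and ZorL are active, so *purJ* is transcribed.
→ *purJ* is ON in B.

B only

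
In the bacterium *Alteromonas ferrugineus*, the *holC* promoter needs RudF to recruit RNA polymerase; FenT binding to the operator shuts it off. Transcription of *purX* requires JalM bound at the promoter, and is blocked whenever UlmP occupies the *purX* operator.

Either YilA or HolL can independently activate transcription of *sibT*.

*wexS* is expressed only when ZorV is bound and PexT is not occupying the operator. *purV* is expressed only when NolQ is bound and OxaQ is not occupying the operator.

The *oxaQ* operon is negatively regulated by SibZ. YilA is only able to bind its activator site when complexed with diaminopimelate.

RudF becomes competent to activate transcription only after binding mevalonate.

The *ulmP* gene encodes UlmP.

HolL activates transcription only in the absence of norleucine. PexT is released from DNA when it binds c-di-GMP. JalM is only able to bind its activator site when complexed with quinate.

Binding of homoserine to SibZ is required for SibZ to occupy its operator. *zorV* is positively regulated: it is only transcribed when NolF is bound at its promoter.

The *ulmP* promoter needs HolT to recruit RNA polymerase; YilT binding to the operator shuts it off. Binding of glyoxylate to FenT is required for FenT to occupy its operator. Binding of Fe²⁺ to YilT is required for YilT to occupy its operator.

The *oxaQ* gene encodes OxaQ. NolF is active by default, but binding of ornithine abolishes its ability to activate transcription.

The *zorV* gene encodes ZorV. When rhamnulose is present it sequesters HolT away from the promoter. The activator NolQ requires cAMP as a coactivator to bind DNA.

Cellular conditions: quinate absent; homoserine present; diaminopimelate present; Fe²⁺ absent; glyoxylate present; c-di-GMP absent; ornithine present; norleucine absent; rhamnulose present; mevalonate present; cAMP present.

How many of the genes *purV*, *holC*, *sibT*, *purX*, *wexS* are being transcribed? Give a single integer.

2

cAMP is present, so NolQ is active.
Homoserine is present, so SibZ is active.
With repressor SibZ bound, *oxaQ* is not transcribed.
So OxaQ is not produced.
No repressor is bound and NolQ is active, so *purV* is transcribed.
→ *purV* is ON.
Glyoxylate is present, so FenT is active.
Mevalonate is present, so RudF is active.
With repressor FenT bound, *holC* is not transcribed.
→ *holC* is OFF.
Diaminopimelate is present, so YilA is active.
Norleucine is absent, so HolL is active.
Activator YilA is present, so *sibT* is transcribed.
→ *sibT* is ON.
Quinate is absent, so JalM is inactive.
Fe²⁺ is absent, so YilT is inactive.
Rhamnulose is present, so HolT is inactive.
Required activator HolT is absent, so *ulmP* is not transcribed.
So UlmP is not produced.
Required activator JalM is absent, so *purX* is not transcribed.
→ *purX* is OFF.
Ornithine is present, so NolF is inactive.
Required activator NolF is absent, so *zorV* is not transcribed.
So ZorV is not produced.
c-di-GMP is absent, so PexT is active.
With repressor PexT bound, *wexS* is not transcribed.
→ *wexS* is OFF.
2 of the 5 genes are transcribed.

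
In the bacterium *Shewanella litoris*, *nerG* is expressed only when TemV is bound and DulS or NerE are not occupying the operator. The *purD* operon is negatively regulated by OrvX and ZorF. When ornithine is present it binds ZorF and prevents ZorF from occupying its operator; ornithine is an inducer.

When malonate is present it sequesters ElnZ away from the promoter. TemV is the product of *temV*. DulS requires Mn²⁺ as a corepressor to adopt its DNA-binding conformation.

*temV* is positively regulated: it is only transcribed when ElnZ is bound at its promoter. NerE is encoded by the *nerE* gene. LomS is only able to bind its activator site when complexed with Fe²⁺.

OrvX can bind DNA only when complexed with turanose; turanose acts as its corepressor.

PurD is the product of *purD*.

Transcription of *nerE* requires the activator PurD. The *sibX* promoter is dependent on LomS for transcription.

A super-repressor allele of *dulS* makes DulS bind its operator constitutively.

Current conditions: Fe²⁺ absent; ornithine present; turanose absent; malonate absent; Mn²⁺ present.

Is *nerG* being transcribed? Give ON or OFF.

Malonate is absent, so ElnZ is active.
No repressor is bound and ElnZ is active, so *temV* is transcribed.
So TemV is produced and active.
DulS is constitutively active in this strain.
Turanose is absent, so OrvX is inactive.
Ornithine is present, so ZorF is inactive.
With no repressor bound, *purD* is transcribed.
So PurD is produced and active.
No repressor is bound and PurD is active, so *nerE* is transcribed.
So NerE is produced and active.
With repressor DulS bound, *nerG* is not transcribed.

OFF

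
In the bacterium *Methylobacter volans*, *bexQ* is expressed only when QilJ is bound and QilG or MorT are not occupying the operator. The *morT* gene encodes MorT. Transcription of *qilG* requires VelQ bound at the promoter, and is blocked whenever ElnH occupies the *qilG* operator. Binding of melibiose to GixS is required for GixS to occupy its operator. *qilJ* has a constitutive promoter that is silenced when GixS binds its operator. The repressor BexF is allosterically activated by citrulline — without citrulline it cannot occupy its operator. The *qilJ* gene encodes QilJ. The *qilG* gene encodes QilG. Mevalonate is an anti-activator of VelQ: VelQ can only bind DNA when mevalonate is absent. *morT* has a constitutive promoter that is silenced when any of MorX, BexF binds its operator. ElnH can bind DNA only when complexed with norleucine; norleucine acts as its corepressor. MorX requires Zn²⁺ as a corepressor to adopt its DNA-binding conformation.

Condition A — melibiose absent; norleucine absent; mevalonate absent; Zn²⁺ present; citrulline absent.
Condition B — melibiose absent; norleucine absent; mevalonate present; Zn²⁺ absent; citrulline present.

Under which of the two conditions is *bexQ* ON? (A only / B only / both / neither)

B only

Condition A:
Melibiose is absent, so GixS is inactive.
With no repressor bound, *qilJ* is transcribed.
So QilJ is produced and active.
Norleucine is absent, so ElnH is inactive.
Mevalonate is absent, so VelQ is active.
No repressor is bound and VelQ is active, so *qilG* is transcribed.
So QilG is produced and active.
Zn²⁺ is present, so MorX is active.
Citrulline is absent, so BexF is inactive.
With repressor MorX bound, *morT* is not transcribed.
So MorT is not produced.
With repressor QilG bound, *bexQ* is not transcribed.
→ *bexQ* is OFF in A.
Condition B:
Melibiose is absent, so GixS is inactive.
With no repressor bound, *qilJ* is transcribed.
So QilJ is produced and active.
Norleucine is absent, so ElnH is inactive.
Mevalonate is present, so VelQ is inactive.
Required activator VelQ is absent, so *qilG* is not transcribed.
So QilG is not produced.
Zn²⁺ is absent, so MorX is inactive.
Citrulline is present, so BexF is active.
With repressor BexF bound, *morT* is not transcribed.
So MorT is not produced.
No repressor is bound and QilJ is active, so *bexQ* is transcribed.
→ *bexQ* is ON in B.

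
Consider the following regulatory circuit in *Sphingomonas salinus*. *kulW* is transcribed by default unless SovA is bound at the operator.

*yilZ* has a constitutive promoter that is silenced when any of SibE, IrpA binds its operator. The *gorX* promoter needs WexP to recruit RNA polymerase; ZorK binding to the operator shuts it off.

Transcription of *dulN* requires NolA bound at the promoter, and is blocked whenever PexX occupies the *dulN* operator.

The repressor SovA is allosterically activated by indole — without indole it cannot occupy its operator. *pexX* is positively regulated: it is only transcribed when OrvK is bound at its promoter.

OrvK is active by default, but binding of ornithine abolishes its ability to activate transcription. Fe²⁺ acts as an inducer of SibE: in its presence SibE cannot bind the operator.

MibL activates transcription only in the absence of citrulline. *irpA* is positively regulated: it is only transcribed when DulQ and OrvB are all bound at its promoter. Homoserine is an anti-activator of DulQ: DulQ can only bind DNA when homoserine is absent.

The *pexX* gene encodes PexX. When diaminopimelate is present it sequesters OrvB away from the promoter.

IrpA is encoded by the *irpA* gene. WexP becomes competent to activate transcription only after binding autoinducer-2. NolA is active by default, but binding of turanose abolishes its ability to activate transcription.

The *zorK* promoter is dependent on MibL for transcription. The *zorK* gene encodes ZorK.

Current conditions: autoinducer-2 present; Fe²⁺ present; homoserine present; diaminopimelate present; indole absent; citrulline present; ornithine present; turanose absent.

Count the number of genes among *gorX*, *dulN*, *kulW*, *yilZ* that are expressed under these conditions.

Autoinducer-2 is present, so WexP is active.
Citrulline is present, so MibL is inactive.
Required activator MibL is absent, so *zorK* is not transcribed.
So ZorK is not produced.
No repressor is bound and WexP is active, so *gorX* is transcribed.
→ *gorX* is ON.
Ornithine is present, so OrvK is inactive.
Required activator OrvK is absent, so *pexX* is not transcribed.
So PexX is not produced.
Turanose is absent, so NolA is active.
No repressor is bound and NolA is active, so *dulN* is transcribed.
→ *dulN* is ON.
Indole is absent, so SovA is inactive.
With no repressor bound, *kulW* is transcribed.
→ *kulW* is ON.
Fe²⁺ is present, so SibE is inactive.
Homoserine is present, so DulQ is inactive.
Diaminopimelate is present, so OrvB is inactive.
Required activator DulQ is absent, so *irpA* is not transcribed.
So IrpA is not produced.
With no repressor bound, *yilZ* is transcribed.
→ *yilZ* is ON.
4 of the 4 genes are transcribed.

4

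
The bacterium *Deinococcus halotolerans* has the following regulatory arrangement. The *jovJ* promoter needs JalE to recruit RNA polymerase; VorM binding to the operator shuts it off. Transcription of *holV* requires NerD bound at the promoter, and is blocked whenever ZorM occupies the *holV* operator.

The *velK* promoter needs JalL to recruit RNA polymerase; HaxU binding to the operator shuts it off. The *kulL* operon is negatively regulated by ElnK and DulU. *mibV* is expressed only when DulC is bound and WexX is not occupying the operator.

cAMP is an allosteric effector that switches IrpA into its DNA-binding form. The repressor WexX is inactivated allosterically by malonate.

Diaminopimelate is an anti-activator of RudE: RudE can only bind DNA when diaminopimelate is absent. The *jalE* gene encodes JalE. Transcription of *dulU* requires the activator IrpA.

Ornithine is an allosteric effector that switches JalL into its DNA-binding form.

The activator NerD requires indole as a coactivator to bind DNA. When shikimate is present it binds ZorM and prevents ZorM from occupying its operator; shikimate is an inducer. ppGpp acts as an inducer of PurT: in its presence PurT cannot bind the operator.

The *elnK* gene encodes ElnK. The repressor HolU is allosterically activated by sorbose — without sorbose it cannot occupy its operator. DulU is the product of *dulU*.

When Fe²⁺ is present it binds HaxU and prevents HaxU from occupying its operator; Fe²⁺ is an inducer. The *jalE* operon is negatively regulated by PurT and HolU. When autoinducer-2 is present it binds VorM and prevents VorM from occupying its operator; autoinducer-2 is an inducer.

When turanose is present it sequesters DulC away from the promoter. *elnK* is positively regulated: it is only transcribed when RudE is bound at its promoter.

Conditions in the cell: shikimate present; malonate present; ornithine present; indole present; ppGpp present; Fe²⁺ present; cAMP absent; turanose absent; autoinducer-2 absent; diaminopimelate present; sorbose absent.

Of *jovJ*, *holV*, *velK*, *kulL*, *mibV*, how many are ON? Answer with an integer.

ppGpp is present, so PurT is inactive.
Sorbose is absent, so HolU is inactive.
With no repressor bound, *jalE* is transcribed.
So JalE is produced and active.
Autoinducer-2 is absent, so VorM is active.
With repressor VorM bound, *jovJ* is not transcribed.
→ *jovJ* is OFF.
Indole is present, so NerD is active.
Shikimate is present, so ZorM is inactive.
No repressor is bound and NerD is active, so *holV* is transcribed.
→ *holV* is ON.
Fe²⁺ is present, so HaxU is inactive.
Ornithine is present, so JalL is active.
No repressor is bound and JalL is active, so *velK* is transcribed.
→ *velK* is ON.
Diaminopimelate is present, so RudE is inactive.
Required activator RudE is absent, so *elnK* is not transcribed.
So ElnK is not produced.
cAMP is absent, so IrpA is inactive.
Required activator IrpA is absent, so *dulU* is not transcribed.
So DulU is not produced.
With no repressor bound, *kulL* is transcribed.
→ *kulL* is ON.
Turanose is absent, so DulC is active.
Malonate is present, so WexX is inactive.
No repressor is bound and DulC is active, so *mibV* is transcribed.
→ *mibV* is ON.
4 of the 5 genes are transcribed.

4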